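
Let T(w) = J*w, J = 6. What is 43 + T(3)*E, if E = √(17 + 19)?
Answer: 151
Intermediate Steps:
T(w) = 6*w
E = 6 (E = √36 = 6)
43 + T(3)*E = 43 + (6*3)*6 = 43 + 18*6 = 43 + 108 = 151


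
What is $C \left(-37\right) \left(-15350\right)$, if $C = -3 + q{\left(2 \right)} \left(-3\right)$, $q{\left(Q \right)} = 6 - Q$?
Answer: $-8519250$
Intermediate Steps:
$C = -15$ ($C = -3 + \left(6 - 2\right) \left(-3\right) = -3 + 4 \left(-3\right) = -3 - 12 = -15$)
$C \left(-37\right) \left(-15350\right) = \left(-15\right) \left(-37\right) \left(-15350\right) = 555 \left(-15350\right) = -8519250$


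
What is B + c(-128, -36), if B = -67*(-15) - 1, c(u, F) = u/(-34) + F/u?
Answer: 548377/544 ≈ 1008.0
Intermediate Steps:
c(u, F) = -u/34 + F/u (c(u, F) = u*(-1/34) + F/u = -u/34 + F/u)
B = 1004 (B = 1005 - 1 = 1004)
B + c(-128, -36) = 1004 + (-1/34*(-128) - 36/(-128)) = 1004 + (64/17 - 36*(-1/128)) = 1004 + (64/17 + 9/32) = 1004 + 2201/544 = 548377/544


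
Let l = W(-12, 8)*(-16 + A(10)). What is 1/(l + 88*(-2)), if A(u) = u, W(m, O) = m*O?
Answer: 1/400 ≈ 0.0025000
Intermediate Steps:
W(m, O) = O*m
l = 576 (l = (8*(-12))*(-16 + 10) = -96*(-6) = 576)
1/(l + 88*(-2)) = 1/(576 + 88*(-2)) = 1/(576 - 176) = 1/400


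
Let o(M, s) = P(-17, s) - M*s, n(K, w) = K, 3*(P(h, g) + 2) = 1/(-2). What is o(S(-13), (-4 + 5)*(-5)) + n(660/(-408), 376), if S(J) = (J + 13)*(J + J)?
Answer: -193/51 ≈ -3.7843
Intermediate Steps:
P(h, g) = -13/6 (P(h, g) = -2 + (⅓)/(-2) = -2 + (⅓)*(-½) = -2 - ⅙ = -13/6)
S(J) = 2*J*(13 + J) (S(J) = (13 + J)*(2*J) = 2*J*(13 + J))
o(M, s) = -13/6 - M*s
o(S(-13), (-4 + 5)*(-5)) + n(660/(-408), 376) = (-13/6 - 2*(-13)*(13 - 13)*(-4 + 5)*(-5)) + 660/(-408) = (-13/6 - 2*(-13)*0*1*(-5)) + 660*(-1/408) = (-13/6 - 1*0*(-5)) - 55/34 = (-13/6 + 0) - 55/34 = -13/6 - 55/34 = -193/51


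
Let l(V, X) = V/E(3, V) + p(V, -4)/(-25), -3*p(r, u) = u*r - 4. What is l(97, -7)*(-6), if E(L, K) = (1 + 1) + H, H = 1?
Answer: -4066/25 ≈ -162.64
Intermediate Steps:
E(L, K) = 3 (E(L, K) = (1 + 1) + 1 = 2 + 1 = 3)
p(r, u) = 4/3 - r*u/3 (p(r, u) = -(u*r - 4)/3 = -(r*u - 4)/3 = -(-4 + r*u)/3 = 4/3 - r*u/3)
l(V, X) = -4/75 + 7*V/25 (l(V, X) = V/3 + (4/3 - 1/3*V*(-4))/(-25) = V*(1/3) + (4/3 + 4*V/3)*(-1/25) = V/3 + (-4/75 - 4*V/75) = -4/75 + 7*V/25)
l(97, -7)*(-6) = (-4/75 + (7/25)*97)*(-6) = (-4/75 + 679/25)*(-6) = (2033/75)*(-6) = -4066/25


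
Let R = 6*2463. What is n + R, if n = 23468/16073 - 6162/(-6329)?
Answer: 1503554650024/101726017 ≈ 14780.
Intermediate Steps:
R = 14778
n = 247570798/101726017 (n = 23468*(1/16073) - 6162*(-1/6329) = 23468/16073 + 6162/6329 = 247570798/101726017 ≈ 2.4337)
n + R = 247570798/101726017 + 14778 = 1503554650024/101726017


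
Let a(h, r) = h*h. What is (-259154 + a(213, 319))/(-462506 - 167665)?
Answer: 213785/630171 ≈ 0.33925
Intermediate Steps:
a(h, r) = h²
(-259154 + a(213, 319))/(-462506 - 167665) = (-259154 + 213²)/(-462506 - 167665) = (-259154 + 45369)/(-630171) = -213785*(-1/630171) = 213785/630171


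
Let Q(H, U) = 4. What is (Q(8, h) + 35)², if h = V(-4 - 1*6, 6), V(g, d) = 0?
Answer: 1521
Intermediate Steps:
h = 0
(Q(8, h) + 35)² = (4 + 35)² = 39² = 1521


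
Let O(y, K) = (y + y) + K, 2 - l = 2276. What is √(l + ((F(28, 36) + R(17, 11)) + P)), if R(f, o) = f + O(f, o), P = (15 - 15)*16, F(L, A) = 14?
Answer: I*√2198 ≈ 46.883*I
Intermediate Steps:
l = -2274 (l = 2 - 1*2276 = 2 - 2276 = -2274)
O(y, K) = K + 2*y (O(y, K) = 2*y + K = K + 2*y)
P = 0 (P = 0*16 = 0)
R(f, o) = o + 3*f (R(f, o) = f + (o + 2*f) = o + 3*f)
√(l + ((F(28, 36) + R(17, 11)) + P)) = √(-2274 + ((14 + (11 + 3*17)) + 0)) = √(-2274 + ((14 + (11 + 51)) + 0)) = √(-2274 + ((14 + 62) + 0)) = √(-2274 + (76 + 0)) = √(-2274 + 76) = √(-2198) = I*√2198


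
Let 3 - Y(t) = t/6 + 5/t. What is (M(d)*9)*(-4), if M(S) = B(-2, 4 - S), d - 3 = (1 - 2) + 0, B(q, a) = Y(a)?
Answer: -6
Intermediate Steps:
Y(t) = 3 - 5/t - t/6 (Y(t) = 3 - (t/6 + 5/t) = 3 - (5/t + t/6) = 3 + (-5/t - t/6) = 3 - 5/t - t/6)
B(q, a) = 3 - 5/a - a/6
d = 2 (d = 3 + ((1 - 2) + 0) = 3 + (-1 + 0) = 3 - 1 = 2)
M(S) = 7/3 - 5/(4 - S) + S/6 (M(S) = 3 - 5/(4 - S) - (4 - S)/6 = 3 - 5/(4 - S) + (-⅔ + S/6) = 7/3 - 5/(4 - S) + S/6)
(M(d)*9)*(-4) = (((30 + (-4 + 2)*(14 + 2))/(6*(-4 + 2)))*9)*(-4) = (((⅙)*(30 - 2*16)/(-2))*9)*(-4) = (((⅙)*(-½)*(30 - 32))*9)*(-4) = (((⅙)*(-½)*(-2))*9)*(-4) = ((⅙)*9)*(-4) = (3/2)*(-4) = -6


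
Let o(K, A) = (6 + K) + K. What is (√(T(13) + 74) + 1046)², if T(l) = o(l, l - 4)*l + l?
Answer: (1046 + √503)² ≈ 1.1415e+6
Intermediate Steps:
o(K, A) = 6 + 2*K
T(l) = l + l*(6 + 2*l) (T(l) = (6 + 2*l)*l + l = l*(6 + 2*l) + l = l + l*(6 + 2*l))
(√(T(13) + 74) + 1046)² = (√(13*(7 + 2*13) + 74) + 1046)² = (√(13*(7 + 26) + 74) + 1046)² = (√(13*33 + 74) + 1046)² = (√(429 + 74) + 1046)² = (√503 + 1046)² = (1046 + √503)²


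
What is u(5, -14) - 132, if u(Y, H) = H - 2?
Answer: -148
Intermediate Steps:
u(Y, H) = -2 + H
u(5, -14) - 132 = (-2 - 14) - 132 = -16 - 132 = -148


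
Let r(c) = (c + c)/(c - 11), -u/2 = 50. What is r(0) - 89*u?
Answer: 8900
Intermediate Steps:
u = -100 (u = -2*50 = -100)
r(c) = 2*c/(-11 + c) (r(c) = (2*c)/(-11 + c) = 2*c/(-11 + c))
r(0) - 89*u = 2*0/(-11 + 0) - 89*(-100) = 2*0/(-11) + 8900 = 2*0*(-1/11) + 8900 = 0 + 8900 = 8900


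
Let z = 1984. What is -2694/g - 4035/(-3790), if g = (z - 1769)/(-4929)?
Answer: 10065447813/162970 ≈ 61763.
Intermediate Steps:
g = -215/4929 (g = (1984 - 1769)/(-4929) = 215*(-1/4929) = -215/4929 ≈ -0.043619)
-2694/g - 4035/(-3790) = -2694/(-215/4929) - 4035/(-3790) = -2694*(-4929/215) - 4035*(-1/3790) = 13278726/215 + 807/758 = 10065447813/162970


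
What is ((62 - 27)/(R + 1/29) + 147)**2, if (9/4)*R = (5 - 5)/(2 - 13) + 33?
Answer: 36503159364/1635841 ≈ 22315.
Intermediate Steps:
R = 44/3 (R = 4*((5 - 5)/(2 - 13) + 33)/9 = 4*(0/(-11) + 33)/9 = 4*(0*(-1/11) + 33)/9 = 4*(0 + 33)/9 = (4/9)*33 = 44/3 ≈ 14.667)
((62 - 27)/(R + 1/29) + 147)**2 = ((62 - 27)/(44/3 + 1/29) + 147)**2 = (35/(44/3 + 1/29) + 147)**2 = (35/(1279/87) + 147)**2 = (35*(87/1279) + 147)**2 = (3045/1279 + 147)**2 = (191058/1279)**2 = 36503159364/1635841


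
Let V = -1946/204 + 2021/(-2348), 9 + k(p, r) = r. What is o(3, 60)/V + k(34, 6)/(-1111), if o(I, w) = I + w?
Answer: -8377785645/1383609403 ≈ -6.0550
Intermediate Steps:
k(p, r) = -9 + r
V = -1245373/119748 (V = -1946*1/204 + 2021*(-1/2348) = -973/102 - 2021/2348 = -1245373/119748 ≈ -10.400)
o(3, 60)/V + k(34, 6)/(-1111) = (3 + 60)/(-1245373/119748) + (-9 + 6)/(-1111) = 63*(-119748/1245373) - 3*(-1/1111) = -7544124/1245373 + 3/1111 = -8377785645/1383609403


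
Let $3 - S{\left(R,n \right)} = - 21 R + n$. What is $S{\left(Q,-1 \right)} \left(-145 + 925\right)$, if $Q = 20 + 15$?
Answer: $576420$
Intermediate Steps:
$Q = 35$
$S{\left(R,n \right)} = 3 - n + 21 R$ ($S{\left(R,n \right)} = 3 - \left(- 21 R + n\right) = 3 - \left(n - 21 R\right) = 3 + \left(- n + 21 R\right) = 3 - n + 21 R$)
$S{\left(Q,-1 \right)} \left(-145 + 925\right) = \left(3 - -1 + 21 \cdot 35\right) \left(-145 + 925\right) = \left(3 + 1 + 735\right) 780 = 739 \cdot 780 = 576420$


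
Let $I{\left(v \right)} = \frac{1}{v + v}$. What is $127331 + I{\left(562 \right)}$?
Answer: $\frac{143120045}{1124} \approx 1.2733 \cdot 10^{5}$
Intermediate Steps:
$I{\left(v \right)} = \frac{1}{2 v}$
$127331 + I{\left(562 \right)} = 127331 + \frac{1}{2 \cdot 562} = 127331 + \frac{1}{2} \cdot \frac{1}{562} = 127331 + \frac{1}{1124} = \frac{143120045}{1124}$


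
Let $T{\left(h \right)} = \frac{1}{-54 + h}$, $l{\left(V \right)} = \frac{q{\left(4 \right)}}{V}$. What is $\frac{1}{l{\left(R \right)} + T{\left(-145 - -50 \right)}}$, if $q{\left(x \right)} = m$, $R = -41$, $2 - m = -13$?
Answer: $- \frac{6109}{2276} \approx -2.6841$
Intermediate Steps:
$m = 15$ ($m = 2 - -13 = 2 + 13 = 15$)
$q{\left(x \right)} = 15$
$l{\left(V \right)} = \frac{15}{V}$
$\frac{1}{l{\left(R \right)} + T{\left(-145 - -50 \right)}} = \frac{1}{\frac{15}{-41} + \frac{1}{-54 - 95}} = \frac{1}{15 \left(- \frac{1}{41}\right) + \frac{1}{-54 + \left(-145 + 50\right)}} = \frac{1}{- \frac{15}{41} + \frac{1}{-54 - 95}} = \frac{1}{- \frac{15}{41} + \frac{1}{-149}} = \frac{1}{- \frac{15}{41} - \frac{1}{149}} = \frac{1}{- \frac{2276}{6109}} = - \frac{6109}{2276}$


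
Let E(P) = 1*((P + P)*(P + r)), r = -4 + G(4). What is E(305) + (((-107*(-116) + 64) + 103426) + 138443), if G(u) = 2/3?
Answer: 1315085/3 ≈ 4.3836e+5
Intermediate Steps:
G(u) = ⅔ (G(u) = 2*(⅓) = ⅔)
r = -10/3 (r = -4 + ⅔ = -10/3 ≈ -3.3333)
E(P) = 2*P*(-10/3 + P) (E(P) = 1*((P + P)*(P - 10/3)) = 1*((2*P)*(-10/3 + P)) = 1*(2*P*(-10/3 + P)) = 2*P*(-10/3 + P))
E(305) + (((-107*(-116) + 64) + 103426) + 138443) = (⅔)*305*(-10 + 3*305) + (((-107*(-116) + 64) + 103426) + 138443) = (⅔)*305*(-10 + 915) + (((12412 + 64) + 103426) + 138443) = (⅔)*305*905 + ((12476 + 103426) + 138443) = 552050/3 + (115902 + 138443) = 552050/3 + 254345 = 1315085/3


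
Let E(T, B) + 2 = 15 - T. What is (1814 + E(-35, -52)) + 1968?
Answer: 3830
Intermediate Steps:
E(T, B) = 13 - T (E(T, B) = -2 + (15 - T) = 13 - T)
(1814 + E(-35, -52)) + 1968 = (1814 + (13 - 1*(-35))) + 1968 = (1814 + (13 + 35)) + 1968 = (1814 + 48) + 1968 = 1862 + 1968 = 3830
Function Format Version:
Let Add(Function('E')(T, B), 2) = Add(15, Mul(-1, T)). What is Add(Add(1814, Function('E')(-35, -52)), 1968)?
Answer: 3830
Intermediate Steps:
Function('E')(T, B) = Add(13, Mul(-1, T)) (Function('E')(T, B) = Add(-2, Add(15, Mul(-1, T))) = Add(13, Mul(-1, T)))
Add(Add(1814, Function('E')(-35, -52)), 1968) = Add(Add(1814, Add(13, Mul(-1, -35))), 1968) = Add(Add(1814, Add(13, 35)), 1968) = Add(Add(1814, 48), 1968) = Add(1862, 1968) = 3830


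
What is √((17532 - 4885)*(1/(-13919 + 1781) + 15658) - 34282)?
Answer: 5*√4037430218010/714 ≈ 14071.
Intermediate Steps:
√((17532 - 4885)*(1/(-13919 + 1781) + 15658) - 34282) = √(12647*(1/(-12138) + 15658) - 34282) = √(12647*(-1/12138 + 15658) - 34282) = √(12647*(190056803/12138) - 34282) = √(2403648387541/12138 - 34282) = √(2403232272625/12138) = 5*√4037430218010/714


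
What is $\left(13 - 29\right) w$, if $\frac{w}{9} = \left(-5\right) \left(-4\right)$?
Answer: $-2880$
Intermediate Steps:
$w = 180$ ($w = 9 \left(\left(-5\right) \left(-4\right)\right) = 9 \cdot 20 = 180$)
$\left(13 - 29\right) w = \left(13 - 29\right) 180 = \left(-16\right) 180 = -2880$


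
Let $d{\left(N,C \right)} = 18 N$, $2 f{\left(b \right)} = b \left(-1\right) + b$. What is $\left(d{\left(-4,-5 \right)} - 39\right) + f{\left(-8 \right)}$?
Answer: $-111$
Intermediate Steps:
$f{\left(b \right)} = 0$ ($f{\left(b \right)} = \frac{b \left(-1\right) + b}{2} = \frac{- b + b}{2} = \frac{1}{2} \cdot 0 = 0$)
$\left(d{\left(-4,-5 \right)} - 39\right) + f{\left(-8 \right)} = \left(18 \left(-4\right) - 39\right) + 0 = \left(-72 - 39\right) + 0 = -111 + 0 = -111$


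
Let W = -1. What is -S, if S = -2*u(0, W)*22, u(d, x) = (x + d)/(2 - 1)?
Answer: -44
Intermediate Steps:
u(d, x) = d + x (u(d, x) = (d + x)/1 = (d + x)*1 = d + x)
S = 44 (S = -2*(0 - 1)*22 = -2*(-1)*22 = 2*22 = 44)
-S = -1*44 = -44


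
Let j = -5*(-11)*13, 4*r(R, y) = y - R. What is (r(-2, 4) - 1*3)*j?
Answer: -2145/2 ≈ -1072.5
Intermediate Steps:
r(R, y) = -R/4 + y/4 (r(R, y) = (y - R)/4 = -R/4 + y/4)
j = 715 (j = 55*13 = 715)
(r(-2, 4) - 1*3)*j = ((-¼*(-2) + (¼)*4) - 1*3)*715 = ((½ + 1) - 3)*715 = (3/2 - 3)*715 = -3/2*715 = -2145/2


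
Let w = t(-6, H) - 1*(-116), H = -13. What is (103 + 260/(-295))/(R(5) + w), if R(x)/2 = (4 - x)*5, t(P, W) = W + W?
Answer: 1205/944 ≈ 1.2765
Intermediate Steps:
t(P, W) = 2*W
w = 90 (w = 2*(-13) - 1*(-116) = -26 + 116 = 90)
R(x) = 40 - 10*x (R(x) = 2*((4 - x)*5) = 2*(20 - 5*x) = 40 - 10*x)
(103 + 260/(-295))/(R(5) + w) = (103 + 260/(-295))/((40 - 10*5) + 90) = (103 + 260*(-1/295))/((40 - 50) + 90) = (103 - 52/59)/(-10 + 90) = (6025/59)/80 = (6025/59)*(1/80) = 1205/944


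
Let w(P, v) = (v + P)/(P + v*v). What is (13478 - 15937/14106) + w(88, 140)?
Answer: 233924072506/17357433 ≈ 13477.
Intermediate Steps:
w(P, v) = (P + v)/(P + v²)
(13478 - 15937/14106) + w(88, 140) = (13478 - 15937/14106) + (88 + 140)/(88 + 140²) = (13478 - 15937*1/14106) + 228/(88 + 19600) = (13478 - 15937/14106) + 228/19688 = 190104731/14106 + (1/19688)*228 = 190104731/14106 + 57/4922 = 233924072506/17357433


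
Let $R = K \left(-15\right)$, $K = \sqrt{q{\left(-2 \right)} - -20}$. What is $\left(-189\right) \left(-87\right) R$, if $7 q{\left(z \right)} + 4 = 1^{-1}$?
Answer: $- 35235 \sqrt{959} \approx -1.0911 \cdot 10^{6}$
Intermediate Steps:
$q{\left(z \right)} = - \frac{3}{7}$ ($q{\left(z \right)} = - \frac{4}{7} + \frac{1}{7 \cdot 1} = - \frac{4}{7} + \frac{1}{7} \cdot 1 = - \frac{4}{7} + \frac{1}{7} = - \frac{3}{7}$)
$K = \frac{\sqrt{959}}{7}$ ($K = \sqrt{- \frac{3}{7} - -20} = \sqrt{- \frac{3}{7} + 20} = \sqrt{\frac{137}{7}} = \frac{\sqrt{959}}{7} \approx 4.424$)
$R = - \frac{15 \sqrt{959}}{7}$ ($R = \frac{\sqrt{959}}{7} \left(-15\right) = - \frac{15 \sqrt{959}}{7} \approx -66.359$)
$\left(-189\right) \left(-87\right) R = \left(-189\right) \left(-87\right) \left(- \frac{15 \sqrt{959}}{7}\right) = 16443 \left(- \frac{15 \sqrt{959}}{7}\right) = - 35235 \sqrt{959}$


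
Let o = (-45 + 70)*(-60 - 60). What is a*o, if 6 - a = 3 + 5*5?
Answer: 66000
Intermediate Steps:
a = -22 (a = 6 - (3 + 5*5) = 6 - (3 + 25) = 6 - 1*28 = 6 - 28 = -22)
o = -3000 (o = 25*(-120) = -3000)
a*o = -22*(-3000) = 66000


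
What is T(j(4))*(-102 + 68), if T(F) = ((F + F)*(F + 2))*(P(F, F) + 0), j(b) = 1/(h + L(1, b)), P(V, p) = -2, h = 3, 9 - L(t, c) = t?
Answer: 3128/121 ≈ 25.851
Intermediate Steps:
L(t, c) = 9 - t
j(b) = 1/11 (j(b) = 1/(3 + (9 - 1*1)) = 1/(3 + (9 - 1)) = 1/(3 + 8) = 1/11)
T(F) = -4*F*(2 + F) (T(F) = ((F + F)*(F + 2))*(-2 + 0) = ((2*F)*(2 + F))*(-2) = (2*F*(2 + F))*(-2) = -4*F*(2 + F))
T(j(4))*(-102 + 68) = (-4*1/11*(2 + 1/11))*(-102 + 68) = -4*1/11*23/11*(-34) = -92/121*(-34) = 3128/121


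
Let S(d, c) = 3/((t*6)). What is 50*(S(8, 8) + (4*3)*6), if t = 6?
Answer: 21625/6 ≈ 3604.2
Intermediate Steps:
S(d, c) = 1/12 (S(d, c) = 3/((6*6)) = 3/36 = 3*(1/36) = 1/12)
50*(S(8, 8) + (4*3)*6) = 50*(1/12 + (4*3)*6) = 50*(1/12 + 12*6) = 50*(1/12 + 72) = 50*(865/12) = 21625/6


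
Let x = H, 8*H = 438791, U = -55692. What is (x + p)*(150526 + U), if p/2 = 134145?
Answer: 122578208287/4 ≈ 3.0645e+10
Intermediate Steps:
p = 268290 (p = 2*134145 = 268290)
H = 438791/8 (H = (1/8)*438791 = 438791/8 ≈ 54849.)
x = 438791/8 ≈ 54849.
(x + p)*(150526 + U) = (438791/8 + 268290)*(150526 - 55692) = (2585111/8)*94834 = 122578208287/4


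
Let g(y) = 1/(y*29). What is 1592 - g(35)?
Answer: 1615879/1015 ≈ 1592.0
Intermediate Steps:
g(y) = 1/(29*y) (g(y) = (1/29)/y = 1/(29*y))
1592 - g(35) = 1592 - 1/(29*35) = 1592 - 1*1/1015 = 1592 - 1/1015 = 1615879/1015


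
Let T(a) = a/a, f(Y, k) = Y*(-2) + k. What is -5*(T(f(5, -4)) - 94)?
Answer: 465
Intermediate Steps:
f(Y, k) = k - 2*Y (f(Y, k) = -2*Y + k = k - 2*Y)
T(a) = 1
-5*(T(f(5, -4)) - 94) = -5*(1 - 94) = -5*(-93) = 465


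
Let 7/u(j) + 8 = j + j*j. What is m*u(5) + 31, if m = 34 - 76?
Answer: 194/11 ≈ 17.636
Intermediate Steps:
m = -42
u(j) = 7/(-8 + j + j²) (u(j) = 7/(-8 + (j + j*j)) = 7/(-8 + (j + j²)) = 7/(-8 + j + j²))
m*u(5) + 31 = -294/(-8 + 5 + 5²) + 31 = -294/(-8 + 5 + 25) + 31 = -294/22 + 31 = -42*7/22 + 31 = -147/11 + 31 = 194/11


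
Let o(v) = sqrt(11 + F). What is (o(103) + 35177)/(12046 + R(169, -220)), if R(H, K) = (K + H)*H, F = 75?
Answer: 35177/3427 + sqrt(86)/3427 ≈ 10.267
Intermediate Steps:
o(v) = sqrt(86) (o(v) = sqrt(11 + 75) = sqrt(86))
R(H, K) = H*(H + K) (R(H, K) = (H + K)*H = H*(H + K))
(o(103) + 35177)/(12046 + R(169, -220)) = (sqrt(86) + 35177)/(12046 + 169*(169 - 220)) = (35177 + sqrt(86))/(12046 + 169*(-51)) = (35177 + sqrt(86))/(12046 - 8619) = (35177 + sqrt(86))/3427 = (35177 + sqrt(86))*(1/3427) = 35177/3427 + sqrt(86)/3427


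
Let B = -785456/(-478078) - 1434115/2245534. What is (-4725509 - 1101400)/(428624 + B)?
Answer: -54872124911433962/4036370702844363 ≈ -13.594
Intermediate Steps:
B = 28372350593/28251063254 (B = -785456*(-1/478078) - 1434115*1/2245534 = 392728/239039 - 1434115/2245534 = 28372350593/28251063254 ≈ 1.0043)
(-4725509 - 1101400)/(428624 + B) = (-4725509 - 1101400)/(428624 + 28372350593/28251063254) = -5826909/12109112108533089/28251063254 = -5826909*28251063254/12109112108533089 = -54872124911433962/4036370702844363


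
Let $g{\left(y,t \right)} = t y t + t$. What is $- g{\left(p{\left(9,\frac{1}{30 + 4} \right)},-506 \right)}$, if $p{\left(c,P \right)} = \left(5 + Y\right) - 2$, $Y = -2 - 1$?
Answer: $506$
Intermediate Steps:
$Y = -3$
$p{\left(c,P \right)} = 0$ ($p{\left(c,P \right)} = \left(5 - 3\right) - 2 = 2 - 2 = 0$)
$g{\left(y,t \right)} = t + y t^{2}$ ($g{\left(y,t \right)} = y t^{2} + t = t + y t^{2}$)
$- g{\left(p{\left(9,\frac{1}{30 + 4} \right)},-506 \right)} = - \left(-506\right) \left(1 - 0\right) = - \left(-506\right) \left(1 + 0\right) = - \left(-506\right) 1 = \left(-1\right) \left(-506\right) = 506$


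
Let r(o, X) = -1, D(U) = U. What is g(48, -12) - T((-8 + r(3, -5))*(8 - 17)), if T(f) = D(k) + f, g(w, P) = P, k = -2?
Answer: -91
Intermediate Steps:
T(f) = -2 + f
g(48, -12) - T((-8 + r(3, -5))*(8 - 17)) = -12 - (-2 + (-8 - 1)*(8 - 17)) = -12 - (-2 - 9*(-9)) = -12 - (-2 + 81) = -12 - 1*79 = -12 - 79 = -91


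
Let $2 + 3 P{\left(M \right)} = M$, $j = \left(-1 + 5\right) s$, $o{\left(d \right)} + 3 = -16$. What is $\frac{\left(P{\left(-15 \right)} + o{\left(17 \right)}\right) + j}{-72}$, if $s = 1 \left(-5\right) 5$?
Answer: $\frac{187}{108} \approx 1.7315$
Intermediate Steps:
$o{\left(d \right)} = -19$ ($o{\left(d \right)} = -3 - 16 = -19$)
$s = -25$ ($s = \left(-5\right) 5 = -25$)
$j = -100$ ($j = \left(-1 + 5\right) \left(-25\right) = 4 \left(-25\right) = -100$)
$P{\left(M \right)} = - \frac{2}{3} + \frac{M}{3}$
$\frac{\left(P{\left(-15 \right)} + o{\left(17 \right)}\right) + j}{-72} = \frac{\left(\left(- \frac{2}{3} + \frac{1}{3} \left(-15\right)\right) - 19\right) - 100}{-72} = - \frac{\left(\left(- \frac{2}{3} - 5\right) - 19\right) - 100}{72} = - \frac{\left(- \frac{17}{3} - 19\right) - 100}{72} = - \frac{- \frac{74}{3} - 100}{72} = \left(- \frac{1}{72}\right) \left(- \frac{374}{3}\right) = \frac{187}{108}$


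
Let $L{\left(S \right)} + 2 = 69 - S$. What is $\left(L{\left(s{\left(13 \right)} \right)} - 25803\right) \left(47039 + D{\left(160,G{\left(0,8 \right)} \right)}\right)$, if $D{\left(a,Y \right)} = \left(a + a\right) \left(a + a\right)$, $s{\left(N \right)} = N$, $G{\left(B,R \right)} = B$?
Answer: $-3847904811$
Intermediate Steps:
$L{\left(S \right)} = 67 - S$ ($L{\left(S \right)} = -2 - \left(-69 + S\right) = 67 - S$)
$D{\left(a,Y \right)} = 4 a^{2}$ ($D{\left(a,Y \right)} = 2 a 2 a = 4 a^{2}$)
$\left(L{\left(s{\left(13 \right)} \right)} - 25803\right) \left(47039 + D{\left(160,G{\left(0,8 \right)} \right)}\right) = \left(\left(67 - 13\right) - 25803\right) \left(47039 + 4 \cdot 160^{2}\right) = \left(\left(67 - 13\right) - 25803\right) \left(47039 + 4 \cdot 25600\right) = \left(54 - 25803\right) \left(47039 + 102400\right) = \left(-25749\right) 149439 = -3847904811$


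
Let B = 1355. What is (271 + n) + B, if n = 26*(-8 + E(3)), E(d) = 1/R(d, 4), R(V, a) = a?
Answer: 2849/2 ≈ 1424.5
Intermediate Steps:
E(d) = ¼ (E(d) = 1/4 = ¼)
n = -403/2 (n = 26*(-8 + ¼) = 26*(-31/4) = -403/2 ≈ -201.50)
(271 + n) + B = (271 - 403/2) + 1355 = 139/2 + 1355 = 2849/2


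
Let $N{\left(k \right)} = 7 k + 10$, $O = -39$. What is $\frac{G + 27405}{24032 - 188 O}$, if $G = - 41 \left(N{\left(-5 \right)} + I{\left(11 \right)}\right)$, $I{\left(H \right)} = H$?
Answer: $\frac{27979}{31364} \approx 0.89207$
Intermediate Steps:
$N{\left(k \right)} = 10 + 7 k$
$G = 574$ ($G = - 41 \left(\left(10 + 7 \left(-5\right)\right) + 11\right) = - 41 \left(\left(10 - 35\right) + 11\right) = - 41 \left(-25 + 11\right) = \left(-41\right) \left(-14\right) = 574$)
$\frac{G + 27405}{24032 - 188 O} = \frac{574 + 27405}{24032 - -7332} = \frac{27979}{24032 + 7332} = \frac{27979}{31364}$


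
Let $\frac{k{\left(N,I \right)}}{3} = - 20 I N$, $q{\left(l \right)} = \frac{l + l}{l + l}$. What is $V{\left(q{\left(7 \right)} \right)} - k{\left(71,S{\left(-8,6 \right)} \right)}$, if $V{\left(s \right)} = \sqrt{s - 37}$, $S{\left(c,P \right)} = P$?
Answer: $25560 + 6 i \approx 25560.0 + 6.0 i$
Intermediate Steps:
$q{\left(l \right)} = 1$ ($q{\left(l \right)} = \frac{2 l}{2 l} = 2 l \frac{1}{2 l} = 1$)
$k{\left(N,I \right)} = - 60 I N$ ($k{\left(N,I \right)} = 3 - 20 I N = 3 \left(- 20 I N\right) = - 60 I N$)
$V{\left(s \right)} = \sqrt{-37 + s}$
$V{\left(q{\left(7 \right)} \right)} - k{\left(71,S{\left(-8,6 \right)} \right)} = \sqrt{-37 + 1} - \left(-60\right) 6 \cdot 71 = \sqrt{-36} - -25560 = 6 i + 25560 = 25560 + 6 i$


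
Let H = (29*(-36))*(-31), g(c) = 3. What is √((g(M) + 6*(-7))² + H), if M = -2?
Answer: 3*√3765 ≈ 184.08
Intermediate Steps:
H = 32364 (H = -1044*(-31) = 32364)
√((g(M) + 6*(-7))² + H) = √((3 + 6*(-7))² + 32364) = √((3 - 42)² + 32364) = √((-39)² + 32364) = √(1521 + 32364) = √33885 = 3*√3765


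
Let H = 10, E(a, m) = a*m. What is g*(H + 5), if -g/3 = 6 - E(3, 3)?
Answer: 135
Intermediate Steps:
g = 9 (g = -3*(6 - 3*3) = -3*(6 - 1*9) = -3*(6 - 9) = -3*(-3) = 9)
g*(H + 5) = 9*(10 + 5) = 9*15 = 135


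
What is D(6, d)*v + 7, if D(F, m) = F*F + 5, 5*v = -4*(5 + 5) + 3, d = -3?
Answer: -1482/5 ≈ -296.40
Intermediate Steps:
v = -37/5 (v = (-4*(5 + 5) + 3)/5 = (-4*10 + 3)/5 = (-40 + 3)/5 = (⅕)*(-37) = -37/5 ≈ -7.4000)
D(F, m) = 5 + F² (D(F, m) = F² + 5 = 5 + F²)
D(6, d)*v + 7 = (5 + 6²)*(-37/5) + 7 = (5 + 36)*(-37/5) + 7 = 41*(-37/5) + 7 = -1517/5 + 7 = -1482/5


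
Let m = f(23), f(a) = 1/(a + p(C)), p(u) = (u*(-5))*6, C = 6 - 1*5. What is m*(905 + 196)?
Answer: -1101/7 ≈ -157.29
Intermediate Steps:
C = 1 (C = 6 - 5 = 1)
p(u) = -30*u (p(u) = -5*u*6 = -30*u)
f(a) = 1/(-30 + a) (f(a) = 1/(a - 30*1) = 1/(a - 30) = 1/(-30 + a))
m = -1/7 (m = 1/(-30 + 23) = 1/(-7) = -1/7 ≈ -0.14286)
m*(905 + 196) = -(905 + 196)/7 = -1/7*1101 = -1101/7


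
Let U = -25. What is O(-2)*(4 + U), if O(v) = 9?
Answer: -189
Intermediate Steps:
O(-2)*(4 + U) = 9*(4 - 25) = 9*(-21) = -189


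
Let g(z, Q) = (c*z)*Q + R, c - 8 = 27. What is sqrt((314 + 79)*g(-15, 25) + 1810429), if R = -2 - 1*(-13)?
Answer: I*sqrt(3343373) ≈ 1828.5*I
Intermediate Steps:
c = 35 (c = 8 + 27 = 35)
R = 11 (R = -2 + 13 = 11)
g(z, Q) = 11 + 35*Q*z (g(z, Q) = (35*z)*Q + 11 = 35*Q*z + 11 = 11 + 35*Q*z)
sqrt((314 + 79)*g(-15, 25) + 1810429) = sqrt((314 + 79)*(11 + 35*25*(-15)) + 1810429) = sqrt(393*(11 - 13125) + 1810429) = sqrt(393*(-13114) + 1810429) = sqrt(-5153802 + 1810429) = sqrt(-3343373) = I*sqrt(3343373)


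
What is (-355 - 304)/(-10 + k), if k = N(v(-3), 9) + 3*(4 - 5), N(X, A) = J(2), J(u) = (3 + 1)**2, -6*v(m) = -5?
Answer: -659/3 ≈ -219.67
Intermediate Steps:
v(m) = 5/6 (v(m) = -1/6*(-5) = 5/6)
J(u) = 16 (J(u) = 4**2 = 16)
N(X, A) = 16
k = 13 (k = 16 + 3*(4 - 5) = 16 + 3*(-1) = 16 - 3 = 13)
(-355 - 304)/(-10 + k) = (-355 - 304)/(-10 + 13) = -659/3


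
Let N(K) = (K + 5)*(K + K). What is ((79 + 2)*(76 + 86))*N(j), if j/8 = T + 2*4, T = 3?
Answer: 214780896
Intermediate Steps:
j = 88 (j = 8*(3 + 2*4) = 8*(3 + 8) = 8*11 = 88)
N(K) = 2*K*(5 + K) (N(K) = (5 + K)*(2*K) = 2*K*(5 + K))
((79 + 2)*(76 + 86))*N(j) = ((79 + 2)*(76 + 86))*(2*88*(5 + 88)) = (81*162)*(2*88*93) = 13122*16368 = 214780896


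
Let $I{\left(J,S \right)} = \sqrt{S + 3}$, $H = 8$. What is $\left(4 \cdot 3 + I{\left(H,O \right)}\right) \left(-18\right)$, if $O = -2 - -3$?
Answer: $-252$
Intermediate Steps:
$O = 1$ ($O = -2 + 3 = 1$)
$I{\left(J,S \right)} = \sqrt{3 + S}$
$\left(4 \cdot 3 + I{\left(H,O \right)}\right) \left(-18\right) = \left(4 \cdot 3 + \sqrt{3 + 1}\right) \left(-18\right) = \left(12 + \sqrt{4}\right) \left(-18\right) = \left(12 + 2\right) \left(-18\right) = 14 \left(-18\right) = -252$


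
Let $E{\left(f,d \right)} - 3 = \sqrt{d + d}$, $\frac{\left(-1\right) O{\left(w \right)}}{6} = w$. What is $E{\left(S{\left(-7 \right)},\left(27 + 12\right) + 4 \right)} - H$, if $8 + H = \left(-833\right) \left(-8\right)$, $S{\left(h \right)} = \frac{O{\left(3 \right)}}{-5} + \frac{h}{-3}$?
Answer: $-6653 + \sqrt{86} \approx -6643.7$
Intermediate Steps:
$O{\left(w \right)} = - 6 w$
$S{\left(h \right)} = \frac{18}{5} - \frac{h}{3}$ ($S{\left(h \right)} = \frac{\left(-6\right) 3}{-5} + \frac{h}{-3} = \left(-18\right) \left(- \frac{1}{5}\right) + h \left(- \frac{1}{3}\right) = \frac{18}{5} - \frac{h}{3}$)
$H = 6656$ ($H = -8 - -6664 = -8 + 6664 = 6656$)
$E{\left(f,d \right)} = 3 + \sqrt{2} \sqrt{d}$ ($E{\left(f,d \right)} = 3 + \sqrt{d + d} = 3 + \sqrt{2 d} = 3 + \sqrt{2} \sqrt{d}$)
$E{\left(S{\left(-7 \right)},\left(27 + 12\right) + 4 \right)} - H = \left(3 + \sqrt{2} \sqrt{\left(27 + 12\right) + 4}\right) - 6656 = \left(3 + \sqrt{2} \sqrt{39 + 4}\right) - 6656 = \left(3 + \sqrt{2} \sqrt{43}\right) - 6656 = \left(3 + \sqrt{86}\right) - 6656 = -6653 + \sqrt{86}$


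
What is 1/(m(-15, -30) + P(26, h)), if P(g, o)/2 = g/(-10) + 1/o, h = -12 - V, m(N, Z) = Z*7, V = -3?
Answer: -45/9694 ≈ -0.0046420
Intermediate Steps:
m(N, Z) = 7*Z
h = -9 (h = -12 - 1*(-3) = -12 + 3 = -9)
P(g, o) = 2/o - g/5 (P(g, o) = 2*(g/(-10) + 1/o) = 2*(g*(-1/10) + 1/o) = 2*(-g/10 + 1/o) = 2*(1/o - g/10) = 2/o - g/5)
1/(m(-15, -30) + P(26, h)) = 1/(7*(-30) + (2/(-9) - 1/5*26)) = 1/(-210 + (2*(-1/9) - 26/5)) = 1/(-210 + (-2/9 - 26/5)) = 1/(-210 - 244/45) = 1/(-9694/45) = -45/9694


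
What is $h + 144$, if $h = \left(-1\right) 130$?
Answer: $14$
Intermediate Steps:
$h = -130$
$h + 144 = -130 + 144 = 14$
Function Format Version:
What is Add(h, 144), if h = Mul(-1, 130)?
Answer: 14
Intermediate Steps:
h = -130
Add(h, 144) = Add(-130, 144) = 14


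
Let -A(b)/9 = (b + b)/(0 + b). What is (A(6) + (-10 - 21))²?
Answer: 2401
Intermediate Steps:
A(b) = -18 (A(b) = -9*(b + b)/(0 + b) = -9*2*b/b = -9*2 = -18)
(A(6) + (-10 - 21))² = (-18 + (-10 - 21))² = (-18 - 31)² = (-49)² = 2401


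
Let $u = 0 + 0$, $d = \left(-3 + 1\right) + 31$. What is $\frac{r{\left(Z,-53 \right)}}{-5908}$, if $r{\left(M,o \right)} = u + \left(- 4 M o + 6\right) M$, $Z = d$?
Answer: $- \frac{89233}{2954} \approx -30.208$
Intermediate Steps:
$d = 29$ ($d = -2 + 31 = 29$)
$u = 0$
$Z = 29$
$r{\left(M,o \right)} = M \left(6 - 4 M o\right)$ ($r{\left(M,o \right)} = 0 + \left(- 4 M o + 6\right) M = 0 + \left(6 - 4 M o\right) M = 0 + M \left(6 - 4 M o\right) = M \left(6 - 4 M o\right)$)
$\frac{r{\left(Z,-53 \right)}}{-5908} = \frac{2 \cdot 29 \left(3 - 58 \left(-53\right)\right)}{-5908} = 2 \cdot 29 \left(3 + 3074\right) \left(- \frac{1}{5908}\right) = 2 \cdot 29 \cdot 3077 \left(- \frac{1}{5908}\right) = 178466 \left(- \frac{1}{5908}\right) = - \frac{89233}{2954}$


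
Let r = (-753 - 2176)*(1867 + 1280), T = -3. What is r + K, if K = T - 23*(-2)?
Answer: -9217520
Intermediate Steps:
r = -9217563 (r = -2929*3147 = -9217563)
K = 43 (K = -3 - 23*(-2) = -3 + 46 = 43)
r + K = -9217563 + 43 = -9217520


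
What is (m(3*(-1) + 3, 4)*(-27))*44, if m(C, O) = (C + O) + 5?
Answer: -10692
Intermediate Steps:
m(C, O) = 5 + C + O
(m(3*(-1) + 3, 4)*(-27))*44 = ((5 + (3*(-1) + 3) + 4)*(-27))*44 = ((5 + (-3 + 3) + 4)*(-27))*44 = ((5 + 0 + 4)*(-27))*44 = (9*(-27))*44 = -243*44 = -10692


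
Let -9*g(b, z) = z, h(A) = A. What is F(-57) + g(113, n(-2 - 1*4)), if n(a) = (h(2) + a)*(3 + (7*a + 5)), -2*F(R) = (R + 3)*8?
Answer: 1808/9 ≈ 200.89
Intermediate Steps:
F(R) = -12 - 4*R (F(R) = -(R + 3)*8/2 = -(3 + R)*8/2 = -(24 + 8*R)/2 = -12 - 4*R)
n(a) = (2 + a)*(8 + 7*a) (n(a) = (2 + a)*(3 + (7*a + 5)) = (2 + a)*(3 + (5 + 7*a)) = (2 + a)*(8 + 7*a))
g(b, z) = -z/9
F(-57) + g(113, n(-2 - 1*4)) = (-12 - 4*(-57)) - (16 + 7*(-2 - 1*4)² + 22*(-2 - 1*4))/9 = (-12 + 228) - (16 + 7*(-2 - 4)² + 22*(-2 - 4))/9 = 216 - (16 + 7*(-6)² + 22*(-6))/9 = 216 - (16 + 7*36 - 132)/9 = 216 - (16 + 252 - 132)/9 = 216 - ⅑*136 = 216 - 136/9 = 1808/9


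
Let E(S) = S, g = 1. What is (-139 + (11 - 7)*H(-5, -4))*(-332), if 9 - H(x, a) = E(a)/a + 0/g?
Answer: 35524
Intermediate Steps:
H(x, a) = 8 (H(x, a) = 9 - (a/a + 0/1) = 9 - (1 + 0*1) = 9 - (1 + 0) = 9 - 1*1 = 9 - 1 = 8)
(-139 + (11 - 7)*H(-5, -4))*(-332) = (-139 + (11 - 7)*8)*(-332) = (-139 + 4*8)*(-332) = (-139 + 32)*(-332) = -107*(-332) = 35524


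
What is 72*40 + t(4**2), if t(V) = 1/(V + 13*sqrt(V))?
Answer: 195841/68 ≈ 2880.0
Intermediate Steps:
72*40 + t(4**2) = 72*40 + 1/(4**2 + 13*sqrt(4**2)) = 2880 + 1/(16 + 13*sqrt(16)) = 2880 + 1/(16 + 13*4) = 2880 + 1/(16 + 52) = 2880 + 1/68 = 195841/68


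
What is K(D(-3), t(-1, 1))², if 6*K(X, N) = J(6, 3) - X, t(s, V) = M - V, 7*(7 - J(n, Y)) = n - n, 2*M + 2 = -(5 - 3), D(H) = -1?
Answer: 16/9 ≈ 1.7778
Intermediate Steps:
M = -2 (M = -1 + (-(5 - 3))/2 = -1 + (-1*2)/2 = -1 + (½)*(-2) = -1 - 1 = -2)
J(n, Y) = 7 (J(n, Y) = 7 - (n - n)/7 = 7 - ⅐*0 = 7 + 0 = 7)
t(s, V) = -2 - V
K(X, N) = 7/6 - X/6 (K(X, N) = (7 - X)/6 = 7/6 - X/6)
K(D(-3), t(-1, 1))² = (7/6 - ⅙*(-1))² = (7/6 + ⅙)² = (4/3)² = 16/9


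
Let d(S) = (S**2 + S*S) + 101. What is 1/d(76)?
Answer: 1/11653 ≈ 8.5815e-5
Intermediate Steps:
d(S) = 101 + 2*S**2 (d(S) = (S**2 + S**2) + 101 = 2*S**2 + 101 = 101 + 2*S**2)
1/d(76) = 1/(101 + 2*76**2) = 1/(101 + 2*5776) = 1/(101 + 11552) = 1/11653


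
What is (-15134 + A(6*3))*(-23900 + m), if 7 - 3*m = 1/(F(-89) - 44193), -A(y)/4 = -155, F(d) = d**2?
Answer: 6290484909405/18136 ≈ 3.4685e+8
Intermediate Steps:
A(y) = 620 (A(y) = -4*(-155) = 620)
m = 84635/36272 (m = 7/3 - 1/(3*((-89)**2 - 44193)) = 7/3 - 1/(3*(7921 - 44193)) = 7/3 - 1/3/(-36272) = 7/3 - 1/3*(-1/36272) = 7/3 + 1/108816 = 84635/36272 ≈ 2.3333)
(-15134 + A(6*3))*(-23900 + m) = (-15134 + 620)*(-23900 + 84635/36272) = -14514*(-866816165/36272) = 6290484909405/18136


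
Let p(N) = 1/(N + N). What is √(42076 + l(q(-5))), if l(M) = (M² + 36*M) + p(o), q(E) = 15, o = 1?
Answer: 169*√6/2 ≈ 206.98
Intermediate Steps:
p(N) = 1/(2*N)
l(M) = ½ + M² + 36*M (l(M) = (M² + 36*M) + (½)/1 = (M² + 36*M) + (½)*1 = (M² + 36*M) + ½ = ½ + M² + 36*M)
√(42076 + l(q(-5))) = √(42076 + (½ + 15² + 36*15)) = √(42076 + (½ + 225 + 540)) = √(42076 + 1531/2) = √(85683/2) = 169*√6/2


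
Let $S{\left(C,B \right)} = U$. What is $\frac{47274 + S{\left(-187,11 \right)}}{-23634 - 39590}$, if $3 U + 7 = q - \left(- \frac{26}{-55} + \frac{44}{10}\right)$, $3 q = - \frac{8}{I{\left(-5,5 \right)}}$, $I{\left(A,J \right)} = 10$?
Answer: $- \frac{3342661}{4470840} \approx -0.74766$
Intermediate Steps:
$q = - \frac{4}{15}$ ($q = \frac{\left(-8\right) \frac{1}{10}}{3} = \frac{1}{3} \left(- \frac{4}{5}\right) = - \frac{4}{15} \approx -0.26667$)
$U = - \frac{2003}{495}$ ($U = - \frac{7}{3} + \frac{- \frac{4}{15} - \left(- \frac{26}{-55} + \frac{44}{10}\right)}{3} = - \frac{7}{3} + \frac{- \frac{4}{15} - \left(\left(-26\right) \left(- \frac{1}{55}\right) + 44 \cdot \frac{1}{10}\right)}{3} = - \frac{7}{3} + \frac{- \frac{4}{15} - \left(\frac{26}{55} + \frac{22}{5}\right)}{3} = - \frac{7}{3} + \frac{- \frac{4}{15} - \frac{268}{55}}{3} = - \frac{7}{3} + \frac{1}{3} \left(- \frac{848}{165}\right) = - \frac{7}{3} - \frac{848}{495} = - \frac{2003}{495} \approx -4.0465$)
$S{\left(C,B \right)} = - \frac{2003}{495}$
$\frac{47274 + S{\left(-187,11 \right)}}{-23634 - 39590} = \frac{47274 - \frac{2003}{495}}{-23634 - 39590} = \frac{23398627}{495 \left(-63224\right)} = \frac{23398627}{495} \left(- \frac{1}{63224}\right) = - \frac{3342661}{4470840}$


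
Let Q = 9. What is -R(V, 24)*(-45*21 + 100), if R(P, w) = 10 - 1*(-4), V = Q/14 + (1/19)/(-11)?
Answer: 11830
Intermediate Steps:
V = 1867/2926 (V = 9/14 + (1/19)/(-11) = 9*(1/14) + (1*(1/19))*(-1/11) = 9/14 + (1/19)*(-1/11) = 9/14 - 1/209 = 1867/2926 ≈ 0.63807)
R(P, w) = 14 (R(P, w) = 10 + 4 = 14)
-R(V, 24)*(-45*21 + 100) = -14*(-45*21 + 100) = -14*(-945 + 100) = -14*(-845) = -1*(-11830) = 11830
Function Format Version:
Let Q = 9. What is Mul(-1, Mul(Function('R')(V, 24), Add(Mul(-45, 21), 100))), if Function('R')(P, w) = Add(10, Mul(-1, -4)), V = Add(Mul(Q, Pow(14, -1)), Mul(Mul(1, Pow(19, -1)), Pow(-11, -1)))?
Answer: 11830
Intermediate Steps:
V = Rational(1867, 2926) (V = Add(Mul(9, Pow(14, -1)), Mul(Mul(1, Pow(19, -1)), Pow(-11, -1))) = Add(Mul(9, Rational(1, 14)), Mul(Mul(1, Rational(1, 19)), Rational(-1, 11))) = Add(Rational(9, 14), Mul(Rational(1, 19), Rational(-1, 11))) = Add(Rational(9, 14), Rational(-1, 209)) = Rational(1867, 2926) ≈ 0.63807)
Function('R')(P, w) = 14 (Function('R')(P, w) = Add(10, 4) = 14)
Mul(-1, Mul(Function('R')(V, 24), Add(Mul(-45, 21), 100))) = Mul(-1, Mul(14, Add(Mul(-45, 21), 100))) = Mul(-1, Mul(14, Add(-945, 100))) = Mul(-1, Mul(14, -845)) = Mul(-1, -11830) = 11830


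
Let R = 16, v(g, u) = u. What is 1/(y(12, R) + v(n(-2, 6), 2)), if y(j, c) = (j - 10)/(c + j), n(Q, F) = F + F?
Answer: 14/29 ≈ 0.48276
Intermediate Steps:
n(Q, F) = 2*F
y(j, c) = (-10 + j)/(c + j)
1/(y(12, R) + v(n(-2, 6), 2)) = 1/((-10 + 12)/(16 + 12) + 2) = 1/(2/28 + 2) = 1/((1/28)*2 + 2) = 1/(1/14 + 2) = 1/(29/14) = 14/29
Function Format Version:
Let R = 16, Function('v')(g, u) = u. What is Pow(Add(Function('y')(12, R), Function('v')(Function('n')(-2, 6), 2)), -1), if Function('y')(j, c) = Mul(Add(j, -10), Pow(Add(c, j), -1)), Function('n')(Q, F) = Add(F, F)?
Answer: Rational(14, 29) ≈ 0.48276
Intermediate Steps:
Function('n')(Q, F) = Mul(2, F)
Function('y')(j, c) = Mul(Pow(Add(c, j), -1), Add(-10, j)) (Function('y')(j, c) = Mul(Add(-10, j), Pow(Add(c, j), -1)) = Mul(Pow(Add(c, j), -1), Add(-10, j)))
Pow(Add(Function('y')(12, R), Function('v')(Function('n')(-2, 6), 2)), -1) = Pow(Add(Mul(Pow(Add(16, 12), -1), Add(-10, 12)), 2), -1) = Pow(Add(Mul(Pow(28, -1), 2), 2), -1) = Pow(Add(Mul(Rational(1, 28), 2), 2), -1) = Pow(Add(Rational(1, 14), 2), -1) = Pow(Rational(29, 14), -1) = Rational(14, 29)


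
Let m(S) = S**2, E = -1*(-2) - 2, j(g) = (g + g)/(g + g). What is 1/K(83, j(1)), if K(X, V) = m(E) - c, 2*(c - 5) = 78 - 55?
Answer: -2/33 ≈ -0.060606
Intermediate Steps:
j(g) = 1 (j(g) = (2*g)/((2*g)) = (2*g)*(1/(2*g)) = 1)
E = 0 (E = 2 - 2 = 0)
c = 33/2 (c = 5 + (78 - 55)/2 = 5 + (1/2)*23 = 5 + 23/2 = 33/2 ≈ 16.500)
K(X, V) = -33/2 (K(X, V) = 0**2 - 1*33/2 = 0 - 33/2 = -33/2)
1/K(83, j(1)) = 1/(-33/2) = -2/33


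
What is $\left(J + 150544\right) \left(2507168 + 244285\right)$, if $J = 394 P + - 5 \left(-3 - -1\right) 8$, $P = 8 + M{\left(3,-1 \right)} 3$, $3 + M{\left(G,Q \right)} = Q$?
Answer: $410098566744$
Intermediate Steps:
$M{\left(G,Q \right)} = -3 + Q$
$P = -4$ ($P = 8 + \left(-3 - 1\right) 3 = 8 - 12 = -4$)
$J = -1496$ ($J = 394 \left(-4\right) + - 5 \left(-3 - -1\right) 8 = -1576 + - 5 \left(-3 + 1\right) 8 = -1576 + \left(-5\right) \left(-2\right) 8 = -1576 + 10 \cdot 8 = -1576 + 80 = -1496$)
$\left(J + 150544\right) \left(2507168 + 244285\right) = \left(-1496 + 150544\right) \left(2507168 + 244285\right) = 149048 \cdot 2751453 = 410098566744$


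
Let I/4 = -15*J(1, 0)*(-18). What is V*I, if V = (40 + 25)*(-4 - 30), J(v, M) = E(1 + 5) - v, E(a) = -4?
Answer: 11934000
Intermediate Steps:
J(v, M) = -4 - v
V = -2210 (V = 65*(-34) = -2210)
I = -5400 (I = 4*(-15*(-4 - 1*1)*(-18)) = 4*(-15*(-4 - 1)*(-18)) = 4*(-15*(-5)*(-18)) = 4*(75*(-18)) = 4*(-1350) = -5400)
V*I = -2210*(-5400) = 11934000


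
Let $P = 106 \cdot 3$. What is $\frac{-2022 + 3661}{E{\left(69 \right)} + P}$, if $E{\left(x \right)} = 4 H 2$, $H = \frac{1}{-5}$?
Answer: $\frac{8195}{1582} \approx 5.1802$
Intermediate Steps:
$H = - \frac{1}{5} \approx -0.2$
$E{\left(x \right)} = - \frac{8}{5}$ ($E{\left(x \right)} = 4 \left(- \frac{1}{5}\right) 2 = \left(- \frac{4}{5}\right) 2 = - \frac{8}{5}$)
$P = 318$
$\frac{-2022 + 3661}{E{\left(69 \right)} + P} = \frac{-2022 + 3661}{- \frac{8}{5} + 318} = \frac{1639}{\frac{1582}{5}} = 1639 \cdot \frac{5}{1582} = \frac{8195}{1582}$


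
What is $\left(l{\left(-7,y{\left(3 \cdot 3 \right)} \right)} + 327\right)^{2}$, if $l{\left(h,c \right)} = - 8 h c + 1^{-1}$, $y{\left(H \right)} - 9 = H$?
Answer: $1784896$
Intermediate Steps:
$y{\left(H \right)} = 9 + H$
$l{\left(h,c \right)} = 1 - 8 c h$ ($l{\left(h,c \right)} = - 8 c h + 1 = 1 - 8 c h$)
$\left(l{\left(-7,y{\left(3 \cdot 3 \right)} \right)} + 327\right)^{2} = \left(\left(1 - 8 \left(9 + 3 \cdot 3\right) \left(-7\right)\right) + 327\right)^{2} = \left(\left(1 - 8 \left(9 + 9\right) \left(-7\right)\right) + 327\right)^{2} = \left(\left(1 - 144 \left(-7\right)\right) + 327\right)^{2} = \left(\left(1 + 1008\right) + 327\right)^{2} = \left(1009 + 327\right)^{2} = 1336^{2} = 1784896$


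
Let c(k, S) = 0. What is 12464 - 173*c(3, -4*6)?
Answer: 12464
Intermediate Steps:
12464 - 173*c(3, -4*6) = 12464 - 173*0 = 12464 - 1*0 = 12464 + 0 = 12464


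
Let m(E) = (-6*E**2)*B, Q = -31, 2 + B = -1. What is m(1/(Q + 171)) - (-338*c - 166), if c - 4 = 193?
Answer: 654169609/9800 ≈ 66752.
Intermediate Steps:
c = 197 (c = 4 + 193 = 197)
B = -3 (B = -2 - 1 = -3)
m(E) = 18*E**2 (m(E) = -6*E**2*(-3) = 18*E**2)
m(1/(Q + 171)) - (-338*c - 166) = 18*(1/(-31 + 171))**2 - (-338*197 - 166) = 18*(1/140)**2 - (-66586 - 166) = 18*(1/140)**2 - 1*(-66752) = 18*(1/19600) + 66752 = 9/9800 + 66752 = 654169609/9800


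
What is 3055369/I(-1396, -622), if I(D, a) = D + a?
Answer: -3055369/2018 ≈ -1514.1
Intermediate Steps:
3055369/I(-1396, -622) = 3055369/(-1396 - 622) = 3055369/(-2018) = 3055369*(-1/2018) = -3055369/2018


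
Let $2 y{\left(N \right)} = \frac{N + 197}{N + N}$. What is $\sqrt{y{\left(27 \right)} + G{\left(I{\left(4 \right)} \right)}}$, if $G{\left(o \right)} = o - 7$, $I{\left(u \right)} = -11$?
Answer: $\frac{i \sqrt{1290}}{9} \approx 3.9907 i$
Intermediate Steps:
$G{\left(o \right)} = -7 + o$ ($G{\left(o \right)} = o - 7 = -7 + o$)
$y{\left(N \right)} = \frac{197 + N}{4 N}$ ($y{\left(N \right)} = \frac{\left(N + 197\right) \frac{1}{N + N}}{2} = \frac{\left(197 + N\right) \frac{1}{2 N}}{2} = \frac{\frac{1}{2} \frac{1}{N} \left(197 + N\right)}{2} = \frac{197 + N}{4 N}$)
$\sqrt{y{\left(27 \right)} + G{\left(I{\left(4 \right)} \right)}} = \sqrt{\frac{197 + 27}{4 \cdot 27} - 18} = \sqrt{\frac{1}{4} \cdot \frac{1}{27} \cdot 224 - 18} = \sqrt{\frac{56}{27} - 18} = \sqrt{- \frac{430}{27}} = \frac{i \sqrt{1290}}{9}$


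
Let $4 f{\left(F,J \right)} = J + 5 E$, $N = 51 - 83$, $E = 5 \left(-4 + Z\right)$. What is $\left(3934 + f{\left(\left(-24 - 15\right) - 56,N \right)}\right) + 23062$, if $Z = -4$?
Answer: $26938$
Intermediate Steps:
$E = -40$ ($E = 5 \left(-4 - 4\right) = 5 \left(-8\right) = -40$)
$N = -32$
$f{\left(F,J \right)} = -50 + \frac{J}{4}$ ($f{\left(F,J \right)} = \frac{J + 5 \left(-40\right)}{4} = \frac{J - 200}{4} = \frac{-200 + J}{4} = -50 + \frac{J}{4}$)
$\left(3934 + f{\left(\left(-24 - 15\right) - 56,N \right)}\right) + 23062 = \left(3934 + \left(-50 + \frac{1}{4} \left(-32\right)\right)\right) + 23062 = \left(3934 - 58\right) + 23062 = 3876 + 23062 = 26938$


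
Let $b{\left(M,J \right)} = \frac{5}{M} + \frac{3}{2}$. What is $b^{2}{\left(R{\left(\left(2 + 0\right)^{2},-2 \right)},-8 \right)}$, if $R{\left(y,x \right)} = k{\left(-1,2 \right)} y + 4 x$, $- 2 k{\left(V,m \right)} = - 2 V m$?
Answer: $\frac{361}{256} \approx 1.4102$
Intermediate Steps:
$k{\left(V,m \right)} = V m$ ($k{\left(V,m \right)} = - \frac{- 2 V m}{2} = - \frac{\left(-2\right) V m}{2} = V m$)
$R{\left(y,x \right)} = - 2 y + 4 x$ ($R{\left(y,x \right)} = \left(-1\right) 2 y + 4 x = - 2 y + 4 x$)
$b{\left(M,J \right)} = \frac{3}{2} + \frac{5}{M}$ ($b{\left(M,J \right)} = \frac{5}{M} + 3 \cdot \frac{1}{2} = \frac{5}{M} + \frac{3}{2} = \frac{3}{2} + \frac{5}{M}$)
$b^{2}{\left(R{\left(\left(2 + 0\right)^{2},-2 \right)},-8 \right)} = \left(\frac{3}{2} + \frac{5}{- 2 \left(2 + 0\right)^{2} + 4 \left(-2\right)}\right)^{2} = \left(\frac{3}{2} + \frac{5}{- 2 \cdot 2^{2} - 8}\right)^{2} = \left(\frac{3}{2} + \frac{5}{\left(-2\right) 4 - 8}\right)^{2} = \left(\frac{3}{2} + \frac{5}{-8 - 8}\right)^{2} = \left(\frac{3}{2} + \frac{5}{-16}\right)^{2} = \left(\frac{3}{2} + 5 \left(- \frac{1}{16}\right)\right)^{2} = \left(\frac{3}{2} - \frac{5}{16}\right)^{2} = \left(\frac{19}{16}\right)^{2} = \frac{361}{256}$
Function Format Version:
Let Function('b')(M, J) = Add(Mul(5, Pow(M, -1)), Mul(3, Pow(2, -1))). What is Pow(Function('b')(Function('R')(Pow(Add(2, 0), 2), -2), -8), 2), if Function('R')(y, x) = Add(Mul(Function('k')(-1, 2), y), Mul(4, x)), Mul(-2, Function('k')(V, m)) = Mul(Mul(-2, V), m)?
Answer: Rational(361, 256) ≈ 1.4102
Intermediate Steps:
Function('k')(V, m) = Mul(V, m) (Function('k')(V, m) = Mul(Rational(-1, 2), Mul(Mul(-2, V), m)) = Mul(Rational(-1, 2), Mul(-2, V, m)) = Mul(V, m))
Function('R')(y, x) = Add(Mul(-2, y), Mul(4, x)) (Function('R')(y, x) = Add(Mul(Mul(-1, 2), y), Mul(4, x)) = Add(Mul(-2, y), Mul(4, x)))
Function('b')(M, J) = Add(Rational(3, 2), Mul(5, Pow(M, -1))) (Function('b')(M, J) = Add(Mul(5, Pow(M, -1)), Mul(3, Rational(1, 2))) = Add(Mul(5, Pow(M, -1)), Rational(3, 2)) = Add(Rational(3, 2), Mul(5, Pow(M, -1))))
Pow(Function('b')(Function('R')(Pow(Add(2, 0), 2), -2), -8), 2) = Pow(Add(Rational(3, 2), Mul(5, Pow(Add(Mul(-2, Pow(Add(2, 0), 2)), Mul(4, -2)), -1))), 2) = Pow(Add(Rational(3, 2), Mul(5, Pow(Add(Mul(-2, Pow(2, 2)), -8), -1))), 2) = Pow(Add(Rational(3, 2), Mul(5, Pow(Add(Mul(-2, 4), -8), -1))), 2) = Pow(Add(Rational(3, 2), Mul(5, Pow(Add(-8, -8), -1))), 2) = Pow(Add(Rational(3, 2), Mul(5, Pow(-16, -1))), 2) = Pow(Add(Rational(3, 2), Mul(5, Rational(-1, 16))), 2) = Pow(Add(Rational(3, 2), Rational(-5, 16)), 2) = Pow(Rational(19, 16), 2) = Rational(361, 256)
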